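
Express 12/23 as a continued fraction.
[0; 1, 1, 11]

Euclidean algorithm steps:
12 = 0 × 23 + 12
23 = 1 × 12 + 11
12 = 1 × 11 + 1
11 = 11 × 1 + 0
Continued fraction: [0; 1, 1, 11]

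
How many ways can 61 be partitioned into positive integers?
1121505

p(n) counts ways to write n as a sum of positive integers (order ignored).
Euler's pentagonal recurrence: p(k) = p(k-1) + p(k-2) - p(k-5) - p(k-7) + p(k-12) + p(k-15) - ... (offsets j(3j∓1)/2, signs ++--, p(0)=1, p(<0)=0).
DP table for k = 0..60: p(0)=1, p(1)=1, p(2)=2, p(3)=3, p(4)=5, p(5)=7, p(6)=11, p(7)=15, p(8)=22, p(9)=30, p(10)=42, p(11)=56, p(12)=77, p(13)=101, p(14)=135, p(15)=176, p(16)=231, p(17)=297, p(18)=385, p(19)=490, p(20)=627, p(21)=792, p(22)=1002, p(23)=1255, p(24)=1575, p(25)=1958, p(26)=2436, p(27)=3010, p(28)=3718, p(29)=4565, p(30)=5604, p(31)=6842, p(32)=8349, p(33)=10143, p(34)=12310, p(35)=14883, p(36)=17977, p(37)=21637, p(38)=26015, p(39)=31185, p(40)=37338, p(41)=44583, p(42)=53174, p(43)=63261, p(44)=75175, p(45)=89134, p(46)=105558, p(47)=124754, p(48)=147273, p(49)=173525, p(50)=204226, p(51)=239943, p(52)=281589, p(53)=329931, p(54)=386155, p(55)=451276, p(56)=526823, p(57)=614154, p(58)=715220, p(59)=831820, p(60)=966467.
Final step: p(61) = p(60) + p(59) - p(56) - p(54) + p(49) + p(46) - p(39) - p(35) + p(26) + p(21) - p(10) - p(4)
= 966467 + 831820 - 526823 - 386155 + 173525 + 105558 - 31185 - 14883 + 2436 + 792 - 42 - 5
= 1121505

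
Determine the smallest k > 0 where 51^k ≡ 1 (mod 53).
52

53 is prime, so ord(51) divides φ(53) = 52.
Divisors of 52: 1, 2, 4, 13, 26, 52.
Repeated squaring: 51^1 ≡ 51, 51^2 ≡ 4, 51^4 ≡ 16, 51^8 ≡ 44, 51^16 ≡ 28, 51^32 ≡ 42 (mod 53).
Test 51^d mod 53 for each divisor d in increasing order:
51^1 ≡ 51
51^2 ≡ 4
51^4 ≡ 16
51^13 = 51^8·51^4·51^1 ≡ 23
51^26 = 51^16·51^8·51^2 ≡ 52
51^52 = 51^32·51^16·51^4 ≡ 1  ← first divisor giving 1
The order is 52.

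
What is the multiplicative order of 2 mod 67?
66

67 is prime, so ord(2) divides φ(67) = 66.
Divisors of 66: 1, 2, 3, 6, 11, 22, 33, 66.
Repeated squaring: 2^1 ≡ 2, 2^2 ≡ 4, 2^4 ≡ 16, 2^8 ≡ 55, 2^16 ≡ 10, 2^32 ≡ 33, 2^64 ≡ 17 (mod 67).
Test 2^d mod 67 for each divisor d in increasing order:
2^1 ≡ 2
2^2 ≡ 4
2^3 = 2^2·2^1 ≡ 8
2^6 = 2^4·2^2 ≡ 64
2^11 = 2^8·2^2·2^1 ≡ 38
2^22 = 2^16·2^4·2^2 ≡ 37
2^33 = 2^32·2^1 ≡ 66
2^66 = 2^64·2^2 ≡ 1  ← first divisor giving 1
The order is 66.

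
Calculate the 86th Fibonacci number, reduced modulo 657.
440

Matrix identity: Q^n = [[F_(n+1), F_n], [F_n, F_(n-1)]] with Q = [[1,1],[1,0]].
n = 86 = 1010110₂. Square-and-multiply, entries mod 657:
Q^1 = [[1,1],[1,0]]
Q^2 = (Q^1)² = [[2,1],[1,1]]
Q^5 = (Q^2)²·Q = [[8,5],[5,3]]
Q^10 = (Q^5)² = [[89,55],[55,34]]
Q^21 = (Q^10)²·Q = [[629,434],[434,195]]
Q^43 = (Q^21)²·Q = [[132,581],[581,208]]
Q^86 = (Q^43)² = [[205,440],[440,422]]
F_86 mod 657 = Q^86[0][1] = 440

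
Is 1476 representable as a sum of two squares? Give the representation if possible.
24² + 30² (a=24, b=30)

Factorization: 1476 = 2^2 × 3^2 × 41
By Fermat: n is sum of two squares iff every prime p ≡ 3 (mod 4) appears to even power.
All primes ≡ 3 (mod 4) appear to even power.
Search a = 0, 1, 2, … for 1476 - a² a perfect square: first hit at a = 24: 1476 - 576 = 900 = 30².
1476 = 24² + 30² = 576 + 900 ✓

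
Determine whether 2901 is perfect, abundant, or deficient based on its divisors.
deficient

Proper divisors of 2901: sum = 1 + 3 + 967 = 971
Since 971 < 2901, 2901 is deficient.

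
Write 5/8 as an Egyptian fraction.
1/2 + 1/8

Greedy algorithm:
5/8: ceiling(8/5) = 2, use 1/2
1/8: ceiling(8/1) = 8, use 1/8
Result: 5/8 = 1/2 + 1/8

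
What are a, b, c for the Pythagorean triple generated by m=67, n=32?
(3465, 4288, 5513)

Euclid's formula: a = m² - n², b = 2mn, c = m² + n²
m = 67, n = 32
a = 67² - 32² = 4489 - 1024 = 3465
b = 2 × 67 × 32 = 4288
c = 67² + 32² = 4489 + 1024 = 5513
Verification: 3465² + 4288² = 12006225 + 18386944 = 30393169 = 5513² ✓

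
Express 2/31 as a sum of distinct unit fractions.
1/16 + 1/496

Greedy algorithm:
2/31: ceiling(31/2) = 16, use 1/16
1/496: ceiling(496/1) = 496, use 1/496
Result: 2/31 = 1/16 + 1/496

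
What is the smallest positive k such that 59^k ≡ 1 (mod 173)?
172

173 is prime, so ord(59) divides φ(173) = 172.
Divisors of 172: 1, 2, 4, 43, 86, 172.
Repeated squaring: 59^1 ≡ 59, 59^2 ≡ 21, 59^4 ≡ 95, 59^8 ≡ 29, 59^16 ≡ 149, 59^32 ≡ 57, 59^64 ≡ 135, 59^128 ≡ 60 (mod 173).
Test 59^d mod 173 for each divisor d in increasing order:
59^1 ≡ 59
59^2 ≡ 21
59^4 ≡ 95
59^43 = 59^32·59^8·59^2·59^1 ≡ 93
59^86 = 59^64·59^16·59^4·59^2 ≡ 172
59^172 = 59^128·59^32·59^8·59^4 ≡ 1  ← first divisor giving 1
The order is 172.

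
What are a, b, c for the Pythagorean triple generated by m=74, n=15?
(5251, 2220, 5701)

Euclid's formula: a = m² - n², b = 2mn, c = m² + n²
m = 74, n = 15
a = 74² - 15² = 5476 - 225 = 5251
b = 2 × 74 × 15 = 2220
c = 74² + 15² = 5476 + 225 = 5701
Verification: 5251² + 2220² = 27573001 + 4928400 = 32501401 = 5701² ✓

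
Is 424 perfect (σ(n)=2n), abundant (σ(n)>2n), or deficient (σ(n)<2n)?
deficient

Proper divisors of 424: sum = 1 + 2 + 4 + 8 + 53 + 106 + 212 = 386
Since 386 < 424, 424 is deficient.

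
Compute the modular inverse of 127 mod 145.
8

gcd(127, 145) = 1, so the inverse exists.
Extended Euclidean algorithm on (145, 127):
145 = 1 × 127 + 18  ⟹  18 = (1)·145 + (-1)·127
127 = 7 × 18 + 1  ⟹  1 = (-7)·145 + (8)·127
So (8)·127 ≡ 1 (mod 145), i.e. 127^(-1) ≡ 8 (mod 145).
Check: 127 × 8 = 1016 ≡ 1 (mod 145)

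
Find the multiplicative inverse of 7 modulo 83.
12

gcd(7, 83) = 1, so the inverse exists.
Extended Euclidean algorithm on (83, 7):
83 = 11 × 7 + 6  ⟹  6 = (1)·83 + (-11)·7
7 = 1 × 6 + 1  ⟹  1 = (-1)·83 + (12)·7
So (12)·7 ≡ 1 (mod 83), i.e. 7^(-1) ≡ 12 (mod 83).
Check: 7 × 12 = 84 ≡ 1 (mod 83)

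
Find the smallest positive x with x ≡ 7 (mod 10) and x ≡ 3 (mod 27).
57

Using Chinese Remainder Theorem:
M = 10 × 27 = 270
M1 = 27, M2 = 10
y1 = 27^(-1) mod 10 = 3
y2 = 10^(-1) mod 27 = 19
x = (7×27×3 + 3×10×19) mod 270 = 57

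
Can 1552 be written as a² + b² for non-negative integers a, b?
16² + 36² (a=16, b=36)

Factorization: 1552 = 2^4 × 97
By Fermat: n is sum of two squares iff every prime p ≡ 3 (mod 4) appears to even power.
All primes ≡ 3 (mod 4) appear to even power.
Search a = 0, 1, 2, … for 1552 - a² a perfect square: first hit at a = 16: 1552 - 256 = 1296 = 36².
1552 = 16² + 36² = 256 + 1296 ✓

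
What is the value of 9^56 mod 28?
25

Repeated squaring. Binary of 56 = 111000.
9^1 ≡ 9 (mod 28); 9^2 ≡ 25 (mod 28); 9^4 ≡ 9 (mod 28); 9^8 ≡ 25 (mod 28); 9^16 ≡ 9 (mod 28); 9^32 ≡ 25 (mod 28)
9^56 = 9^8 × 9^16 × 9^32 ≡ 25 (mod 28)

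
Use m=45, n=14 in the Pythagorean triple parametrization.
(1829, 1260, 2221)

Euclid's formula: a = m² - n², b = 2mn, c = m² + n²
m = 45, n = 14
a = 45² - 14² = 2025 - 196 = 1829
b = 2 × 45 × 14 = 1260
c = 45² + 14² = 2025 + 196 = 2221
Verification: 1829² + 1260² = 3345241 + 1587600 = 4932841 = 2221² ✓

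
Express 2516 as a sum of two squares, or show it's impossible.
4² + 50² (a=4, b=50)

Factorization: 2516 = 2^2 × 17 × 37
By Fermat: n is sum of two squares iff every prime p ≡ 3 (mod 4) appears to even power.
All primes ≡ 3 (mod 4) appear to even power.
Search a = 0, 1, 2, … for 2516 - a² a perfect square: first hit at a = 4: 2516 - 16 = 2500 = 50².
2516 = 4² + 50² = 16 + 2500 ✓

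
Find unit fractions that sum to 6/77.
1/13 + 1/1001

Greedy algorithm:
6/77: ceiling(77/6) = 13, use 1/13
1/1001: ceiling(1001/1) = 1001, use 1/1001
Result: 6/77 = 1/13 + 1/1001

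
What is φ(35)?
24

35 = 5 × 7
φ(n) = n × ∏(1 - 1/p) for each prime p dividing n
φ(35) = 35 × (1 - 1/5) × (1 - 1/7) = 24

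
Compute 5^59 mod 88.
53

Repeated squaring. Binary of 59 = 111011.
5^1 ≡ 5 (mod 88); 5^2 ≡ 25 (mod 88); 5^4 ≡ 9 (mod 88); 5^8 ≡ 81 (mod 88); 5^16 ≡ 49 (mod 88); 5^32 ≡ 25 (mod 88)
5^59 = 5^1 × 5^2 × 5^8 × 5^16 × 5^32 ≡ 53 (mod 88)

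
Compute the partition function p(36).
17977

p(n) counts ways to write n as a sum of positive integers (order ignored).
Euler's pentagonal recurrence: p(k) = p(k-1) + p(k-2) - p(k-5) - p(k-7) + p(k-12) + p(k-15) - ... (offsets j(3j∓1)/2, signs ++--, p(0)=1, p(<0)=0).
DP table for k = 0..35: p(0)=1, p(1)=1, p(2)=2, p(3)=3, p(4)=5, p(5)=7, p(6)=11, p(7)=15, p(8)=22, p(9)=30, p(10)=42, p(11)=56, p(12)=77, p(13)=101, p(14)=135, p(15)=176, p(16)=231, p(17)=297, p(18)=385, p(19)=490, p(20)=627, p(21)=792, p(22)=1002, p(23)=1255, p(24)=1575, p(25)=1958, p(26)=2436, p(27)=3010, p(28)=3718, p(29)=4565, p(30)=5604, p(31)=6842, p(32)=8349, p(33)=10143, p(34)=12310, p(35)=14883.
Final step: p(36) = p(35) + p(34) - p(31) - p(29) + p(24) + p(21) - p(14) - p(10) + p(1)
= 14883 + 12310 - 6842 - 4565 + 1575 + 792 - 135 - 42 + 1
= 17977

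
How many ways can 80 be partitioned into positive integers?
15796476

p(n) counts ways to write n as a sum of positive integers (order ignored).
Euler's pentagonal recurrence: p(k) = p(k-1) + p(k-2) - p(k-5) - p(k-7) + p(k-12) + p(k-15) - ... (offsets j(3j∓1)/2, signs ++--, p(0)=1, p(<0)=0).
DP table for k = 0..79: p(0)=1, p(1)=1, p(2)=2, p(3)=3, p(4)=5, p(5)=7, p(6)=11, p(7)=15, p(8)=22, p(9)=30, p(10)=42, p(11)=56, p(12)=77, p(13)=101, p(14)=135, p(15)=176, p(16)=231, p(17)=297, p(18)=385, p(19)=490, p(20)=627, p(21)=792, p(22)=1002, p(23)=1255, p(24)=1575, p(25)=1958, p(26)=2436, p(27)=3010, p(28)=3718, p(29)=4565, p(30)=5604, p(31)=6842, p(32)=8349, p(33)=10143, p(34)=12310, p(35)=14883, p(36)=17977, p(37)=21637, p(38)=26015, p(39)=31185, p(40)=37338, p(41)=44583, p(42)=53174, p(43)=63261, p(44)=75175, p(45)=89134, p(46)=105558, p(47)=124754, p(48)=147273, p(49)=173525, p(50)=204226, p(51)=239943, p(52)=281589, p(53)=329931, p(54)=386155, p(55)=451276, p(56)=526823, p(57)=614154, p(58)=715220, p(59)=831820, p(60)=966467, p(61)=1121505, p(62)=1300156, p(63)=1505499, p(64)=1741630, p(65)=2012558, p(66)=2323520, p(67)=2679689, p(68)=3087735, p(69)=3554345, p(70)=4087968, p(71)=4697205, p(72)=5392783, p(73)=6185689, p(74)=7089500, p(75)=8118264, p(76)=9289091, p(77)=10619863, p(78)=12132164, p(79)=13848650.
Final step: p(80) = p(79) + p(78) - p(75) - p(73) + p(68) + p(65) - p(58) - p(54) + p(45) + p(40) - p(29) - p(23) + p(10) + p(3)
= 13848650 + 12132164 - 8118264 - 6185689 + 3087735 + 2012558 - 715220 - 386155 + 89134 + 37338 - 4565 - 1255 + 42 + 3
= 15796476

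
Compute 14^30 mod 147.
49

Repeated squaring. Binary of 30 = 11110.
14^1 ≡ 14 (mod 147); 14^2 ≡ 49 (mod 147); 14^4 ≡ 49 (mod 147); 14^8 ≡ 49 (mod 147); 14^16 ≡ 49 (mod 147)
14^30 = 14^2 × 14^4 × 14^8 × 14^16 ≡ 49 (mod 147)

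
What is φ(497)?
420

497 = 7 × 71
φ(n) = n × ∏(1 - 1/p) for each prime p dividing n
φ(497) = 497 × (1 - 1/7) × (1 - 1/71) = 420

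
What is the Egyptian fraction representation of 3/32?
1/11 + 1/352

Greedy algorithm:
3/32: ceiling(32/3) = 11, use 1/11
1/352: ceiling(352/1) = 352, use 1/352
Result: 3/32 = 1/11 + 1/352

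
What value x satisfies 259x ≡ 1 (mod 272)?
251

gcd(259, 272) = 1, so the inverse exists.
Extended Euclidean algorithm on (272, 259):
272 = 1 × 259 + 13  ⟹  13 = (1)·272 + (-1)·259
259 = 19 × 13 + 12  ⟹  12 = (-19)·272 + (20)·259
13 = 1 × 12 + 1  ⟹  1 = (20)·272 + (-21)·259
So (-21)·259 ≡ 1 (mod 272), i.e. 259^(-1) ≡ -21 ≡ 251 (mod 272).
Check: 259 × 251 = 65009 ≡ 1 (mod 272)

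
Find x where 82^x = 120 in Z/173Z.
123

Baby-step giant-step with step n = ⌈√173⌉ = 14.
Baby steps 82^j mod 173 (j:value) for j=0..13: 0:1, 1:82, 2:150, 3:17, 4:10, 5:128, 6:116, 7:170, 8:100, 9:69, 10:122, 11:143, 12:135, 13:171.
Giant-step multiplier: 82^(-14) ≡ 82^(172-14) = 82^158 ≡ 77 (mod 173).
Giant steps γ_i = 120·77^i mod 173: γ_0=120, γ_1=71, γ_2=104, γ_3=50, γ_4=44, γ_5=101, γ_6=165, γ_7=76, γ_8=143 (in table at j=11).
x = i·n + j = 8·14 + 11 = 123.
Check: 82^123 ≡ 120 (mod 173).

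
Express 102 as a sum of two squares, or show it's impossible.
Not possible

Factorization: 102 = 2 × 3 × 17
By Fermat: n is sum of two squares iff every prime p ≡ 3 (mod 4) appears to even power.
Prime(s) ≡ 3 (mod 4) with odd exponent: [(3, 1)]
Therefore 102 cannot be expressed as a² + b².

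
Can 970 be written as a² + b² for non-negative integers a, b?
3² + 31² (a=3, b=31)

Factorization: 970 = 2 × 5 × 97
By Fermat: n is sum of two squares iff every prime p ≡ 3 (mod 4) appears to even power.
All primes ≡ 3 (mod 4) appear to even power.
Search a = 0, 1, 2, … for 970 - a² a perfect square: first hit at a = 3: 970 - 9 = 961 = 31².
970 = 3² + 31² = 9 + 961 ✓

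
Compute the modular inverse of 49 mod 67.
26

gcd(49, 67) = 1, so the inverse exists.
Extended Euclidean algorithm on (67, 49):
67 = 1 × 49 + 18  ⟹  18 = (1)·67 + (-1)·49
49 = 2 × 18 + 13  ⟹  13 = (-2)·67 + (3)·49
18 = 1 × 13 + 5  ⟹  5 = (3)·67 + (-4)·49
13 = 2 × 5 + 3  ⟹  3 = (-8)·67 + (11)·49
5 = 1 × 3 + 2  ⟹  2 = (11)·67 + (-15)·49
3 = 1 × 2 + 1  ⟹  1 = (-19)·67 + (26)·49
So (26)·49 ≡ 1 (mod 67), i.e. 49^(-1) ≡ 26 (mod 67).
Check: 49 × 26 = 1274 ≡ 1 (mod 67)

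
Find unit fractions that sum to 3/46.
1/16 + 1/368

Greedy algorithm:
3/46: ceiling(46/3) = 16, use 1/16
1/368: ceiling(368/1) = 368, use 1/368
Result: 3/46 = 1/16 + 1/368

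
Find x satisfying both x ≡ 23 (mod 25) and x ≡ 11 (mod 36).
623

Using Chinese Remainder Theorem:
M = 25 × 36 = 900
M1 = 36, M2 = 25
y1 = 36^(-1) mod 25 = 16
y2 = 25^(-1) mod 36 = 13
x = (23×36×16 + 11×25×13) mod 900 = 623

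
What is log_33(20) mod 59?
38

Baby-step giant-step with step n = ⌈√59⌉ = 8.
Baby steps 33^j mod 59 (j:value) for j=0..7: 0:1, 1:33, 2:27, 3:6, 4:21, 5:44, 6:36, 7:8.
Giant-step multiplier: 33^(-8) ≡ 33^(58-8) = 33^50 ≡ 19 (mod 59).
Giant steps γ_i = 20·19^i mod 59: γ_0=20, γ_1=26, γ_2=22, γ_3=5, γ_4=36 (in table at j=6).
x = i·n + j = 4·8 + 6 = 38.
Check: 33^38 ≡ 20 (mod 59).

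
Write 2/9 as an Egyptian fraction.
1/5 + 1/45

Greedy algorithm:
2/9: ceiling(9/2) = 5, use 1/5
1/45: ceiling(45/1) = 45, use 1/45
Result: 2/9 = 1/5 + 1/45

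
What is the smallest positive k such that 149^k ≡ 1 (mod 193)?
192

193 is prime, so ord(149) divides φ(193) = 192.
Divisors of 192: 1, 2, 3, 4, 6, 8, 12, 16, 24, 32, 48, 64, 96, 192.
Repeated squaring: 149^1 ≡ 149, 149^2 ≡ 6, 149^4 ≡ 36, 149^8 ≡ 138, 149^16 ≡ 130, 149^32 ≡ 109, 149^64 ≡ 108, 149^128 ≡ 84 (mod 193).
Test 149^d mod 193 for each divisor d in increasing order:
149^1 ≡ 149
149^2 ≡ 6
149^3 = 149^2·149^1 ≡ 122
149^4 ≡ 36
149^6 = 149^4·149^2 ≡ 23
149^8 ≡ 138
149^12 = 149^8·149^4 ≡ 143
149^16 ≡ 130
149^24 = 149^16·149^8 ≡ 184
149^32 ≡ 109
149^48 = 149^32·149^16 ≡ 81
149^64 ≡ 108
149^96 = 149^64·149^32 ≡ 192
149^192 = 149^128·149^64 ≡ 1  ← first divisor giving 1
The order is 192.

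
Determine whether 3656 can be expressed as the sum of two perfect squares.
34² + 50² (a=34, b=50)

Factorization: 3656 = 2^3 × 457
By Fermat: n is sum of two squares iff every prime p ≡ 3 (mod 4) appears to even power.
All primes ≡ 3 (mod 4) appear to even power.
Search a = 0, 1, 2, … for 3656 - a² a perfect square: first hit at a = 34: 3656 - 1156 = 2500 = 50².
3656 = 34² + 50² = 1156 + 2500 ✓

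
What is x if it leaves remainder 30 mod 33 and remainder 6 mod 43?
393

Using Chinese Remainder Theorem:
M = 33 × 43 = 1419
M1 = 43, M2 = 33
y1 = 43^(-1) mod 33 = 10
y2 = 33^(-1) mod 43 = 30
x = (30×43×10 + 6×33×30) mod 1419 = 393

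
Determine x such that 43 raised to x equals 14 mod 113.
60

Baby-step giant-step with step n = ⌈√113⌉ = 11.
Baby steps 43^j mod 113 (j:value) for j=0..10: 0:1, 1:43, 2:41, 3:68, 4:99, 5:76, 6:104, 7:65, 8:83, 9:66, 10:13.
Giant-step multiplier: 43^(-11) ≡ 43^(112-11) = 43^101 ≡ 94 (mod 113).
Giant steps γ_i = 14·94^i mod 113: γ_0=14, γ_1=73, γ_2=82, γ_3=24, γ_4=109, γ_5=76 (in table at j=5).
x = i·n + j = 5·11 + 5 = 60.
Check: 43^60 ≡ 14 (mod 113).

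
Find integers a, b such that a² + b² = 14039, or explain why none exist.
Not possible

Factorization: 14039 = 101 × 139
By Fermat: n is sum of two squares iff every prime p ≡ 3 (mod 4) appears to even power.
Prime(s) ≡ 3 (mod 4) with odd exponent: [(139, 1)]
Therefore 14039 cannot be expressed as a² + b².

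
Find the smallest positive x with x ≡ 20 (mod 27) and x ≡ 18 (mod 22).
128

Using Chinese Remainder Theorem:
M = 27 × 22 = 594
M1 = 22, M2 = 27
y1 = 22^(-1) mod 27 = 16
y2 = 27^(-1) mod 22 = 9
x = (20×22×16 + 18×27×9) mod 594 = 128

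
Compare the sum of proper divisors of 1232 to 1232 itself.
abundant

Proper divisors of 1232: sum = 1 + 2 + 4 + 7 + 8 + 11 + 14 + 16 + ... + 154 + 176 + 308 + 616 (19 divisors) = 1744
Since 1744 > 1232, 1232 is abundant.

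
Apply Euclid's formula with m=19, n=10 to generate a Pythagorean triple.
(261, 380, 461)

Euclid's formula: a = m² - n², b = 2mn, c = m² + n²
m = 19, n = 10
a = 19² - 10² = 361 - 100 = 261
b = 2 × 19 × 10 = 380
c = 19² + 10² = 361 + 100 = 461
Verification: 261² + 380² = 68121 + 144400 = 212521 = 461² ✓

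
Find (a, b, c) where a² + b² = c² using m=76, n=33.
(4687, 5016, 6865)

Euclid's formula: a = m² - n², b = 2mn, c = m² + n²
m = 76, n = 33
a = 76² - 33² = 5776 - 1089 = 4687
b = 2 × 76 × 33 = 5016
c = 76² + 33² = 5776 + 1089 = 6865
Verification: 4687² + 5016² = 21967969 + 25160256 = 47128225 = 6865² ✓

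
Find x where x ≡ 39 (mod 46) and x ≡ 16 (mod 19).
453

Using Chinese Remainder Theorem:
M = 46 × 19 = 874
M1 = 19, M2 = 46
y1 = 19^(-1) mod 46 = 17
y2 = 46^(-1) mod 19 = 12
x = (39×19×17 + 16×46×12) mod 874 = 453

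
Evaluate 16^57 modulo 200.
56

Repeated squaring. Binary of 57 = 111001.
16^1 ≡ 16 (mod 200); 16^2 ≡ 56 (mod 200); 16^4 ≡ 136 (mod 200); 16^8 ≡ 96 (mod 200); 16^16 ≡ 16 (mod 200); 16^32 ≡ 56 (mod 200)
16^57 = 16^1 × 16^8 × 16^16 × 16^32 ≡ 56 (mod 200)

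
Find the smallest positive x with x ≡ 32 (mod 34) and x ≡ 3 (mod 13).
406

Using Chinese Remainder Theorem:
M = 34 × 13 = 442
M1 = 13, M2 = 34
y1 = 13^(-1) mod 34 = 21
y2 = 34^(-1) mod 13 = 5
x = (32×13×21 + 3×34×5) mod 442 = 406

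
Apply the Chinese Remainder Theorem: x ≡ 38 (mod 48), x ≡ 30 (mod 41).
1670

Using Chinese Remainder Theorem:
M = 48 × 41 = 1968
M1 = 41, M2 = 48
y1 = 41^(-1) mod 48 = 41
y2 = 48^(-1) mod 41 = 6
x = (38×41×41 + 30×48×6) mod 1968 = 1670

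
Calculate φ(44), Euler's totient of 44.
20

44 = 2^2 × 11
φ(n) = n × ∏(1 - 1/p) for each prime p dividing n
φ(44) = 44 × (1 - 1/2) × (1 - 1/11) = 20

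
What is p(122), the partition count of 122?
2291320912

p(n) counts ways to write n as a sum of positive integers (order ignored).
Euler's pentagonal recurrence: p(k) = p(k-1) + p(k-2) - p(k-5) - p(k-7) + p(k-12) + p(k-15) - ... (offsets j(3j∓1)/2, signs ++--, p(0)=1, p(<0)=0).
DP table for k = 0..121: p(0)=1, p(1)=1, p(2)=2, p(3)=3, p(4)=5, p(5)=7, p(6)=11, p(7)=15, p(8)=22, p(9)=30, p(10)=42, p(11)=56, p(12)=77, p(13)=101, p(14)=135, p(15)=176, p(16)=231, p(17)=297, p(18)=385, p(19)=490, p(20)=627, p(21)=792, p(22)=1002, p(23)=1255, p(24)=1575, p(25)=1958, p(26)=2436, p(27)=3010, p(28)=3718, p(29)=4565, p(30)=5604, p(31)=6842, p(32)=8349, p(33)=10143, p(34)=12310, p(35)=14883, p(36)=17977, p(37)=21637, p(38)=26015, p(39)=31185, p(40)=37338, p(41)=44583, p(42)=53174, p(43)=63261, p(44)=75175, p(45)=89134, p(46)=105558, p(47)=124754, p(48)=147273, p(49)=173525, p(50)=204226, p(51)=239943, p(52)=281589, p(53)=329931, p(54)=386155, p(55)=451276, p(56)=526823, p(57)=614154, p(58)=715220, p(59)=831820, p(60)=966467, p(61)=1121505, p(62)=1300156, p(63)=1505499, p(64)=1741630, p(65)=2012558, p(66)=2323520, p(67)=2679689, p(68)=3087735, p(69)=3554345, p(70)=4087968, p(71)=4697205, p(72)=5392783, p(73)=6185689, p(74)=7089500, p(75)=8118264, p(76)=9289091, p(77)=10619863, p(78)=12132164, p(79)=13848650, p(80)=15796476, p(81)=18004327, p(82)=20506255, p(83)=23338469, p(84)=26543660, p(85)=30167357, p(86)=34262962, p(87)=38887673, p(88)=44108109, p(89)=49995925, p(90)=56634173, p(91)=64112359, p(92)=72533807, p(93)=82010177, p(94)=92669720, p(95)=104651419, p(96)=118114304, p(97)=133230930, p(98)=150198136, p(99)=169229875, p(100)=190569292, p(101)=214481126, p(102)=241265379, p(103)=271248950, p(104)=304801365, p(105)=342325709, p(106)=384276336, p(107)=431149389, p(108)=483502844, p(109)=541946240, p(110)=607163746, p(111)=679903203, p(112)=761002156, p(113)=851376628, p(114)=952050665, p(115)=1064144451, p(116)=1188908248, p(117)=1327710076, p(118)=1482074143, p(119)=1653668665, p(120)=1844349560, p(121)=2056148051.
Final step: p(122) = p(121) + p(120) - p(117) - p(115) + p(110) + p(107) - p(100) - p(96) + p(87) + p(82) - p(71) - p(65) + p(52) + p(45) - p(30) - p(22) + p(5)
= 2056148051 + 1844349560 - 1327710076 - 1064144451 + 607163746 + 431149389 - 190569292 - 118114304 + 38887673 + 20506255 - 4697205 - 2012558 + 281589 + 89134 - 5604 - 1002 + 7
= 2291320912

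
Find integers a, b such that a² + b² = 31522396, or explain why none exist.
Not possible

Factorization: 31522396 = 2^2 × 199^3
By Fermat: n is sum of two squares iff every prime p ≡ 3 (mod 4) appears to even power.
Prime(s) ≡ 3 (mod 4) with odd exponent: [(199, 3)]
Therefore 31522396 cannot be expressed as a² + b².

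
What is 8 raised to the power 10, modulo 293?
253

Repeated squaring. Binary of 10 = 1010.
8^1 ≡ 8 (mod 293); 8^2 ≡ 64 (mod 293); 8^4 ≡ 287 (mod 293); 8^8 ≡ 36 (mod 293)
8^10 = 8^2 × 8^8 ≡ 253 (mod 293)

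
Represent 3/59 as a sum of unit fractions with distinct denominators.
1/20 + 1/1180

Greedy algorithm:
3/59: ceiling(59/3) = 20, use 1/20
1/1180: ceiling(1180/1) = 1180, use 1/1180
Result: 3/59 = 1/20 + 1/1180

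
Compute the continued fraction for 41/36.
[1; 7, 5]

Euclidean algorithm steps:
41 = 1 × 36 + 5
36 = 7 × 5 + 1
5 = 5 × 1 + 0
Continued fraction: [1; 7, 5]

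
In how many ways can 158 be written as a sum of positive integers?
88751778802

p(n) counts ways to write n as a sum of positive integers (order ignored).
Euler's pentagonal recurrence: p(k) = p(k-1) + p(k-2) - p(k-5) - p(k-7) + p(k-12) + p(k-15) - ... (offsets j(3j∓1)/2, signs ++--, p(0)=1, p(<0)=0).
DP table for k = 0..157: p(0)=1, p(1)=1, p(2)=2, p(3)=3, p(4)=5, p(5)=7, p(6)=11, p(7)=15, p(8)=22, p(9)=30, p(10)=42, p(11)=56, p(12)=77, p(13)=101, p(14)=135, p(15)=176, p(16)=231, p(17)=297, p(18)=385, p(19)=490, p(20)=627, p(21)=792, p(22)=1002, p(23)=1255, p(24)=1575, p(25)=1958, p(26)=2436, p(27)=3010, p(28)=3718, p(29)=4565, p(30)=5604, p(31)=6842, p(32)=8349, p(33)=10143, p(34)=12310, p(35)=14883, p(36)=17977, p(37)=21637, p(38)=26015, p(39)=31185, p(40)=37338, p(41)=44583, p(42)=53174, p(43)=63261, p(44)=75175, p(45)=89134, p(46)=105558, p(47)=124754, p(48)=147273, p(49)=173525, p(50)=204226, p(51)=239943, p(52)=281589, p(53)=329931, p(54)=386155, p(55)=451276, p(56)=526823, p(57)=614154, p(58)=715220, p(59)=831820, p(60)=966467, p(61)=1121505, p(62)=1300156, p(63)=1505499, p(64)=1741630, p(65)=2012558, p(66)=2323520, p(67)=2679689, p(68)=3087735, p(69)=3554345, p(70)=4087968, p(71)=4697205, p(72)=5392783, p(73)=6185689, p(74)=7089500, p(75)=8118264, p(76)=9289091, p(77)=10619863, p(78)=12132164, p(79)=13848650, p(80)=15796476, p(81)=18004327, p(82)=20506255, p(83)=23338469, p(84)=26543660, p(85)=30167357, p(86)=34262962, p(87)=38887673, p(88)=44108109, p(89)=49995925, p(90)=56634173, p(91)=64112359, p(92)=72533807, p(93)=82010177, p(94)=92669720, p(95)=104651419, p(96)=118114304, p(97)=133230930, p(98)=150198136, p(99)=169229875, p(100)=190569292, p(101)=214481126, p(102)=241265379, p(103)=271248950, p(104)=304801365, p(105)=342325709, p(106)=384276336, p(107)=431149389, p(108)=483502844, p(109)=541946240, p(110)=607163746, p(111)=679903203, p(112)=761002156, p(113)=851376628, p(114)=952050665, p(115)=1064144451, p(116)=1188908248, p(117)=1327710076, p(118)=1482074143, p(119)=1653668665, p(120)=1844349560, p(121)=2056148051, p(122)=2291320912, p(123)=2552338241, p(124)=2841940500, p(125)=3163127352, p(126)=3519222692, p(127)=3913864295, p(128)=4351078600, p(129)=4835271870, p(130)=5371315400, p(131)=5964539504, p(132)=6620830889, p(133)=7346629512, p(134)=8149040695, p(135)=9035836076, p(136)=10015581680, p(137)=11097645016, p(138)=12292341831, p(139)=13610949895, p(140)=15065878135, p(141)=16670689208, p(142)=18440293320, p(143)=20390982757, p(144)=22540654445, p(145)=24908858009, p(146)=27517052599, p(147)=30388671978, p(148)=33549419497, p(149)=37027355200, p(150)=40853235313, p(151)=45060624582, p(152)=49686288421, p(153)=54770336324, p(154)=60356673280, p(155)=66493182097, p(156)=73232243759, p(157)=80630964769.
Final step: p(158) = p(157) + p(156) - p(153) - p(151) + p(146) + p(143) - p(136) - p(132) + p(123) + p(118) - p(107) - p(101) + p(88) + p(81) - p(66) - p(58) + p(41) + p(32) - p(13) - p(3)
= 80630964769 + 73232243759 - 54770336324 - 45060624582 + 27517052599 + 20390982757 - 10015581680 - 6620830889 + 2552338241 + 1482074143 - 431149389 - 214481126 + 44108109 + 18004327 - 2323520 - 715220 + 44583 + 8349 - 101 - 3
= 88751778802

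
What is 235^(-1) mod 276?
175

gcd(235, 276) = 1, so the inverse exists.
Extended Euclidean algorithm on (276, 235):
276 = 1 × 235 + 41  ⟹  41 = (1)·276 + (-1)·235
235 = 5 × 41 + 30  ⟹  30 = (-5)·276 + (6)·235
41 = 1 × 30 + 11  ⟹  11 = (6)·276 + (-7)·235
30 = 2 × 11 + 8  ⟹  8 = (-17)·276 + (20)·235
11 = 1 × 8 + 3  ⟹  3 = (23)·276 + (-27)·235
8 = 2 × 3 + 2  ⟹  2 = (-63)·276 + (74)·235
3 = 1 × 2 + 1  ⟹  1 = (86)·276 + (-101)·235
So (-101)·235 ≡ 1 (mod 276), i.e. 235^(-1) ≡ -101 ≡ 175 (mod 276).
Check: 235 × 175 = 41125 ≡ 1 (mod 276)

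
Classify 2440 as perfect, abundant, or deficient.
abundant

Proper divisors of 2440: sum = 1 + 2 + 4 + 5 + 8 + 10 + 20 + 40 + 61 + 122 + 244 + 305 + 488 + 610 + 1220 = 3140
Since 3140 > 2440, 2440 is abundant.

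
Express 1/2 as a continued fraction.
[0; 2]

Euclidean algorithm steps:
1 = 0 × 2 + 1
2 = 2 × 1 + 0
Continued fraction: [0; 2]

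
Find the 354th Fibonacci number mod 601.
581

Matrix identity: Q^n = [[F_(n+1), F_n], [F_n, F_(n-1)]] with Q = [[1,1],[1,0]].
n = 354 = 101100010₂. Square-and-multiply, entries mod 601:
Q^1 = [[1,1],[1,0]]
Q^2 = (Q^1)² = [[2,1],[1,1]]
Q^5 = (Q^2)²·Q = [[8,5],[5,3]]
Q^11 = (Q^5)²·Q = [[144,89],[89,55]]
Q^22 = (Q^11)² = [[410,282],[282,128]]
Q^44 = (Q^22)² = [[12,264],[264,349]]
Q^88 = (Q^44)² = [[124,346],[346,379]]
Q^177 = (Q^88)²·Q = [[216,468],[468,349]]
Q^354 = (Q^177)² = [[38,581],[581,58]]
F_354 mod 601 = Q^354[0][1] = 581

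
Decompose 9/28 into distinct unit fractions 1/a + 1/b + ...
1/4 + 1/14

Greedy algorithm:
9/28: ceiling(28/9) = 4, use 1/4
1/14: ceiling(14/1) = 14, use 1/14
Result: 9/28 = 1/4 + 1/14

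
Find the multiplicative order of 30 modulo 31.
2

31 is prime, so ord(30) divides φ(31) = 30.
Divisors of 30: 1, 2, 3, 5, 6, 10, 15, 30.
Repeated squaring: 30^1 ≡ 30, 30^2 ≡ 1, 30^4 ≡ 1, 30^8 ≡ 1, 30^16 ≡ 1 (mod 31).
Test 30^d mod 31 for each divisor d in increasing order:
30^1 ≡ 30
30^2 ≡ 1  ← first divisor giving 1
The order is 2.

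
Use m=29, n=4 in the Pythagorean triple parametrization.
(825, 232, 857)

Euclid's formula: a = m² - n², b = 2mn, c = m² + n²
m = 29, n = 4
a = 29² - 4² = 841 - 16 = 825
b = 2 × 29 × 4 = 232
c = 29² + 4² = 841 + 16 = 857
Verification: 825² + 232² = 680625 + 53824 = 734449 = 857² ✓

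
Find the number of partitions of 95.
104651419

p(n) counts ways to write n as a sum of positive integers (order ignored).
Euler's pentagonal recurrence: p(k) = p(k-1) + p(k-2) - p(k-5) - p(k-7) + p(k-12) + p(k-15) - ... (offsets j(3j∓1)/2, signs ++--, p(0)=1, p(<0)=0).
DP table for k = 0..94: p(0)=1, p(1)=1, p(2)=2, p(3)=3, p(4)=5, p(5)=7, p(6)=11, p(7)=15, p(8)=22, p(9)=30, p(10)=42, p(11)=56, p(12)=77, p(13)=101, p(14)=135, p(15)=176, p(16)=231, p(17)=297, p(18)=385, p(19)=490, p(20)=627, p(21)=792, p(22)=1002, p(23)=1255, p(24)=1575, p(25)=1958, p(26)=2436, p(27)=3010, p(28)=3718, p(29)=4565, p(30)=5604, p(31)=6842, p(32)=8349, p(33)=10143, p(34)=12310, p(35)=14883, p(36)=17977, p(37)=21637, p(38)=26015, p(39)=31185, p(40)=37338, p(41)=44583, p(42)=53174, p(43)=63261, p(44)=75175, p(45)=89134, p(46)=105558, p(47)=124754, p(48)=147273, p(49)=173525, p(50)=204226, p(51)=239943, p(52)=281589, p(53)=329931, p(54)=386155, p(55)=451276, p(56)=526823, p(57)=614154, p(58)=715220, p(59)=831820, p(60)=966467, p(61)=1121505, p(62)=1300156, p(63)=1505499, p(64)=1741630, p(65)=2012558, p(66)=2323520, p(67)=2679689, p(68)=3087735, p(69)=3554345, p(70)=4087968, p(71)=4697205, p(72)=5392783, p(73)=6185689, p(74)=7089500, p(75)=8118264, p(76)=9289091, p(77)=10619863, p(78)=12132164, p(79)=13848650, p(80)=15796476, p(81)=18004327, p(82)=20506255, p(83)=23338469, p(84)=26543660, p(85)=30167357, p(86)=34262962, p(87)=38887673, p(88)=44108109, p(89)=49995925, p(90)=56634173, p(91)=64112359, p(92)=72533807, p(93)=82010177, p(94)=92669720.
Final step: p(95) = p(94) + p(93) - p(90) - p(88) + p(83) + p(80) - p(73) - p(69) + p(60) + p(55) - p(44) - p(38) + p(25) + p(18) - p(3)
= 92669720 + 82010177 - 56634173 - 44108109 + 23338469 + 15796476 - 6185689 - 3554345 + 966467 + 451276 - 75175 - 26015 + 1958 + 385 - 3
= 104651419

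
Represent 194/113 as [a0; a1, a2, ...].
[1; 1, 2, 1, 1, 7, 2]

Euclidean algorithm steps:
194 = 1 × 113 + 81
113 = 1 × 81 + 32
81 = 2 × 32 + 17
32 = 1 × 17 + 15
17 = 1 × 15 + 2
15 = 7 × 2 + 1
2 = 2 × 1 + 0
Continued fraction: [1; 1, 2, 1, 1, 7, 2]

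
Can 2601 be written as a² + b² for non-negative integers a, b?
0² + 51² (a=0, b=51)

Factorization: 2601 = 3^2 × 17^2
By Fermat: n is sum of two squares iff every prime p ≡ 3 (mod 4) appears to even power.
All primes ≡ 3 (mod 4) appear to even power.
Search a = 0, 1, 2, … for 2601 - a² a perfect square: first hit at a = 0: 2601 - 0 = 2601 = 51².
2601 = 0² + 51² = 0 + 2601 ✓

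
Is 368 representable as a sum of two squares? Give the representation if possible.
Not possible

Factorization: 368 = 2^4 × 23
By Fermat: n is sum of two squares iff every prime p ≡ 3 (mod 4) appears to even power.
Prime(s) ≡ 3 (mod 4) with odd exponent: [(23, 1)]
Therefore 368 cannot be expressed as a² + b².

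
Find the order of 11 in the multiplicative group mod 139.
69

139 is prime, so ord(11) divides φ(139) = 138.
Divisors of 138: 1, 2, 3, 6, 23, 46, 69, 138.
Repeated squaring: 11^1 ≡ 11, 11^2 ≡ 121, 11^4 ≡ 46, 11^8 ≡ 31, 11^16 ≡ 127, 11^32 ≡ 5, 11^64 ≡ 25, 11^128 ≡ 69 (mod 139).
Test 11^d mod 139 for each divisor d in increasing order:
11^1 ≡ 11
11^2 ≡ 121
11^3 = 11^2·11^1 ≡ 80
11^6 = 11^4·11^2 ≡ 6
11^23 = 11^16·11^4·11^2·11^1 ≡ 42
11^46 = 11^32·11^8·11^4·11^2 ≡ 96
11^69 = 11^64·11^4·11^1 ≡ 1  ← first divisor giving 1
The order is 69.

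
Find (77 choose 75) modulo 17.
2

Using Lucas' theorem:
Write n=77 and k=75 in base 17:
n in base 17: [4, 9]
k in base 17: [4, 7]
C(77,75) mod 17 = ∏ C(n_i, k_i) mod 17
Digit binomials (mod 17): C(4,4) = 1; C(9,7) = 36 ≡ 2
Product: 1 × 2 = 2 ≡ 2 (mod 17)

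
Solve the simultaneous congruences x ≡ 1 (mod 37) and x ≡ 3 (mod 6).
75

Using Chinese Remainder Theorem:
M = 37 × 6 = 222
M1 = 6, M2 = 37
y1 = 6^(-1) mod 37 = 31
y2 = 37^(-1) mod 6 = 1
x = (1×6×31 + 3×37×1) mod 222 = 75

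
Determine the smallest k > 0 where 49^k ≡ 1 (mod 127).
63

127 is prime, so ord(49) divides φ(127) = 126.
Divisors of 126: 1, 2, 3, 6, 7, 9, 14, 18, 21, 42, 63, 126.
Repeated squaring: 49^1 ≡ 49, 49^2 ≡ 115, 49^4 ≡ 17, 49^8 ≡ 35, 49^16 ≡ 82, 49^32 ≡ 120, 49^64 ≡ 49 (mod 127).
Test 49^d mod 127 for each divisor d in increasing order:
49^1 ≡ 49
49^2 ≡ 115
49^3 = 49^2·49^1 ≡ 47
49^6 = 49^4·49^2 ≡ 50
49^7 = 49^4·49^2·49^1 ≡ 37
49^9 = 49^8·49^1 ≡ 64
49^14 = 49^8·49^4·49^2 ≡ 99
49^18 = 49^16·49^2 ≡ 32
49^21 = 49^16·49^4·49^1 ≡ 107
49^42 = 49^32·49^8·49^2 ≡ 19
49^63 = 49^32·49^16·49^8·49^4·49^2·49^1 ≡ 1  ← first divisor giving 1
The order is 63.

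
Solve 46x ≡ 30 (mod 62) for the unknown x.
x ≡ 2 (mod 31)

gcd(46, 62) = 2, which divides 30, so solutions exist.
Divide through by 2: 23x ≡ 15 (mod 31).
Find 23^(-1) mod 31 by the extended Euclidean algorithm:
31 = 1 × 23 + 8  ⟹  8 = (1)·31 + (-1)·23
23 = 2 × 8 + 7  ⟹  7 = (-2)·31 + (3)·23
8 = 1 × 7 + 1  ⟹  1 = (3)·31 + (-4)·23
So (-4)·23 ≡ 1 (mod 31), i.e. 23^(-1) ≡ -4 ≡ 27 (mod 31).
x ≡ 27 × 15 = 405 ≡ 2 (mod 31).
Check: 46 × 2 = 92 ≡ 30 (mod 62).
x ≡ 2 (mod 31), giving 2 solutions mod 62.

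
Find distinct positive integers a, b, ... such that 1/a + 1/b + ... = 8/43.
1/6 + 1/52 + 1/6708

Greedy algorithm:
8/43: ceiling(43/8) = 6, use 1/6
5/258: ceiling(258/5) = 52, use 1/52
1/6708: ceiling(6708/1) = 6708, use 1/6708
Result: 8/43 = 1/6 + 1/52 + 1/6708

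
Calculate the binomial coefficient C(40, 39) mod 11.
7

Using Lucas' theorem:
Write n=40 and k=39 in base 11:
n in base 11: [3, 7]
k in base 11: [3, 6]
C(40,39) mod 11 = ∏ C(n_i, k_i) mod 11
Digit binomials (mod 11): C(3,3) = 1; C(7,6) = 7
Product: 1 × 7 = 7 ≡ 7 (mod 11)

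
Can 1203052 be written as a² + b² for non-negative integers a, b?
Not possible

Factorization: 1203052 = 2^2 × 67^3
By Fermat: n is sum of two squares iff every prime p ≡ 3 (mod 4) appears to even power.
Prime(s) ≡ 3 (mod 4) with odd exponent: [(67, 3)]
Therefore 1203052 cannot be expressed as a² + b².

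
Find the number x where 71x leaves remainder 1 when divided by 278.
47

gcd(71, 278) = 1, so the inverse exists.
Extended Euclidean algorithm on (278, 71):
278 = 3 × 71 + 65  ⟹  65 = (1)·278 + (-3)·71
71 = 1 × 65 + 6  ⟹  6 = (-1)·278 + (4)·71
65 = 10 × 6 + 5  ⟹  5 = (11)·278 + (-43)·71
6 = 1 × 5 + 1  ⟹  1 = (-12)·278 + (47)·71
So (47)·71 ≡ 1 (mod 278), i.e. 71^(-1) ≡ 47 (mod 278).
Check: 71 × 47 = 3337 ≡ 1 (mod 278)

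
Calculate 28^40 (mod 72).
64

Repeated squaring. Binary of 40 = 101000.
28^1 ≡ 28 (mod 72); 28^2 ≡ 64 (mod 72); 28^4 ≡ 64 (mod 72); 28^8 ≡ 64 (mod 72); 28^16 ≡ 64 (mod 72); 28^32 ≡ 64 (mod 72)
28^40 = 28^8 × 28^32 ≡ 64 (mod 72)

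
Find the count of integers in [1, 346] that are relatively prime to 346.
172

346 = 2 × 173
φ(n) = n × ∏(1 - 1/p) for each prime p dividing n
φ(346) = 346 × (1 - 1/2) × (1 - 1/173) = 172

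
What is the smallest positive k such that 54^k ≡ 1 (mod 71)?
5

71 is prime, so ord(54) divides φ(71) = 70.
Divisors of 70: 1, 2, 5, 7, 10, 14, 35, 70.
Repeated squaring: 54^1 ≡ 54, 54^2 ≡ 5, 54^4 ≡ 25, 54^8 ≡ 57, 54^16 ≡ 54, 54^32 ≡ 5, 54^64 ≡ 25 (mod 71).
Test 54^d mod 71 for each divisor d in increasing order:
54^1 ≡ 54
54^2 ≡ 5
54^5 = 54^4·54^1 ≡ 1  ← first divisor giving 1
The order is 5.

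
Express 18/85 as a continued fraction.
[0; 4, 1, 2, 1, 1, 2]

Euclidean algorithm steps:
18 = 0 × 85 + 18
85 = 4 × 18 + 13
18 = 1 × 13 + 5
13 = 2 × 5 + 3
5 = 1 × 3 + 2
3 = 1 × 2 + 1
2 = 2 × 1 + 0
Continued fraction: [0; 4, 1, 2, 1, 1, 2]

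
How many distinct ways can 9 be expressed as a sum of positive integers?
30

p(n) counts ways to write n as a sum of positive integers (order ignored).
Examples: 9; 8 + 1; 7 + 2; 7 + 1 + 1; 6 + 3; ... (30 total)
p(9) = 30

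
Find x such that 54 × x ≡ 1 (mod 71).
25

gcd(54, 71) = 1, so the inverse exists.
Extended Euclidean algorithm on (71, 54):
71 = 1 × 54 + 17  ⟹  17 = (1)·71 + (-1)·54
54 = 3 × 17 + 3  ⟹  3 = (-3)·71 + (4)·54
17 = 5 × 3 + 2  ⟹  2 = (16)·71 + (-21)·54
3 = 1 × 2 + 1  ⟹  1 = (-19)·71 + (25)·54
So (25)·54 ≡ 1 (mod 71), i.e. 54^(-1) ≡ 25 (mod 71).
Check: 54 × 25 = 1350 ≡ 1 (mod 71)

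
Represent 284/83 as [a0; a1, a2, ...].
[3; 2, 2, 1, 2, 4]

Euclidean algorithm steps:
284 = 3 × 83 + 35
83 = 2 × 35 + 13
35 = 2 × 13 + 9
13 = 1 × 9 + 4
9 = 2 × 4 + 1
4 = 4 × 1 + 0
Continued fraction: [3; 2, 2, 1, 2, 4]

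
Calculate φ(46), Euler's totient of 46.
22

46 = 2 × 23
φ(n) = n × ∏(1 - 1/p) for each prime p dividing n
φ(46) = 46 × (1 - 1/2) × (1 - 1/23) = 22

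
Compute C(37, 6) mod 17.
0

Using Lucas' theorem:
Write n=37 and k=6 in base 17:
n in base 17: [2, 3]
k in base 17: [0, 6]
C(37,6) mod 17 = ∏ C(n_i, k_i) mod 17
Digit binomials (mod 17): C(2,0) = 1; C(3,6) = 0 (k_i > n_i)
Product: 1 × 0 = 0 ≡ 0 (mod 17)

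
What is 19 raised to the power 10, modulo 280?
121

Repeated squaring. Binary of 10 = 1010.
19^1 ≡ 19 (mod 280); 19^2 ≡ 81 (mod 280); 19^4 ≡ 121 (mod 280); 19^8 ≡ 81 (mod 280)
19^10 = 19^2 × 19^8 ≡ 121 (mod 280)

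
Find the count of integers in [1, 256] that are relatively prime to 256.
128

256 = 2^8
φ(n) = n × ∏(1 - 1/p) for each prime p dividing n
φ(256) = 256 × (1 - 1/2) = 128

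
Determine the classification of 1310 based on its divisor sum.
deficient

Proper divisors of 1310: sum = 1 + 2 + 5 + 10 + 131 + 262 + 655 = 1066
Since 1066 < 1310, 1310 is deficient.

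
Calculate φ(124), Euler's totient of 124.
60

124 = 2^2 × 31
φ(n) = n × ∏(1 - 1/p) for each prime p dividing n
φ(124) = 124 × (1 - 1/2) × (1 - 1/31) = 60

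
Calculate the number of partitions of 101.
214481126

p(n) counts ways to write n as a sum of positive integers (order ignored).
Euler's pentagonal recurrence: p(k) = p(k-1) + p(k-2) - p(k-5) - p(k-7) + p(k-12) + p(k-15) - ... (offsets j(3j∓1)/2, signs ++--, p(0)=1, p(<0)=0).
DP table for k = 0..100: p(0)=1, p(1)=1, p(2)=2, p(3)=3, p(4)=5, p(5)=7, p(6)=11, p(7)=15, p(8)=22, p(9)=30, p(10)=42, p(11)=56, p(12)=77, p(13)=101, p(14)=135, p(15)=176, p(16)=231, p(17)=297, p(18)=385, p(19)=490, p(20)=627, p(21)=792, p(22)=1002, p(23)=1255, p(24)=1575, p(25)=1958, p(26)=2436, p(27)=3010, p(28)=3718, p(29)=4565, p(30)=5604, p(31)=6842, p(32)=8349, p(33)=10143, p(34)=12310, p(35)=14883, p(36)=17977, p(37)=21637, p(38)=26015, p(39)=31185, p(40)=37338, p(41)=44583, p(42)=53174, p(43)=63261, p(44)=75175, p(45)=89134, p(46)=105558, p(47)=124754, p(48)=147273, p(49)=173525, p(50)=204226, p(51)=239943, p(52)=281589, p(53)=329931, p(54)=386155, p(55)=451276, p(56)=526823, p(57)=614154, p(58)=715220, p(59)=831820, p(60)=966467, p(61)=1121505, p(62)=1300156, p(63)=1505499, p(64)=1741630, p(65)=2012558, p(66)=2323520, p(67)=2679689, p(68)=3087735, p(69)=3554345, p(70)=4087968, p(71)=4697205, p(72)=5392783, p(73)=6185689, p(74)=7089500, p(75)=8118264, p(76)=9289091, p(77)=10619863, p(78)=12132164, p(79)=13848650, p(80)=15796476, p(81)=18004327, p(82)=20506255, p(83)=23338469, p(84)=26543660, p(85)=30167357, p(86)=34262962, p(87)=38887673, p(88)=44108109, p(89)=49995925, p(90)=56634173, p(91)=64112359, p(92)=72533807, p(93)=82010177, p(94)=92669720, p(95)=104651419, p(96)=118114304, p(97)=133230930, p(98)=150198136, p(99)=169229875, p(100)=190569292.
Final step: p(101) = p(100) + p(99) - p(96) - p(94) + p(89) + p(86) - p(79) - p(75) + p(66) + p(61) - p(50) - p(44) + p(31) + p(24) - p(9) - p(1)
= 190569292 + 169229875 - 118114304 - 92669720 + 49995925 + 34262962 - 13848650 - 8118264 + 2323520 + 1121505 - 204226 - 75175 + 6842 + 1575 - 30 - 1
= 214481126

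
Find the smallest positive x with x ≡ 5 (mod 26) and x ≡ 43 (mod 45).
1123

Using Chinese Remainder Theorem:
M = 26 × 45 = 1170
M1 = 45, M2 = 26
y1 = 45^(-1) mod 26 = 11
y2 = 26^(-1) mod 45 = 26
x = (5×45×11 + 43×26×26) mod 1170 = 1123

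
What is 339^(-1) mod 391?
203

gcd(339, 391) = 1, so the inverse exists.
Extended Euclidean algorithm on (391, 339):
391 = 1 × 339 + 52  ⟹  52 = (1)·391 + (-1)·339
339 = 6 × 52 + 27  ⟹  27 = (-6)·391 + (7)·339
52 = 1 × 27 + 25  ⟹  25 = (7)·391 + (-8)·339
27 = 1 × 25 + 2  ⟹  2 = (-13)·391 + (15)·339
25 = 12 × 2 + 1  ⟹  1 = (163)·391 + (-188)·339
So (-188)·339 ≡ 1 (mod 391), i.e. 339^(-1) ≡ -188 ≡ 203 (mod 391).
Check: 339 × 203 = 68817 ≡ 1 (mod 391)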